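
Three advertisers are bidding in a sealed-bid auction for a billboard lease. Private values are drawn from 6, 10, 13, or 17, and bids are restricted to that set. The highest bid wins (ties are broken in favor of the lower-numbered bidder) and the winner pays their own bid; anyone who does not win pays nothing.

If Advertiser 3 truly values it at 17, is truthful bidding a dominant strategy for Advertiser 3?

No

Consider the case where Advertiser 1 bids 6 and Advertiser 2 bids 6.
Truthful bid 17: wins, pays 17, utility 17 - 17 = 0.
Bid 10 instead: wins, pays 10, utility 17 - 10 = 7.
Since 7 > 0, bidding 10 is strictly better here, so truthful bidding is not dominant.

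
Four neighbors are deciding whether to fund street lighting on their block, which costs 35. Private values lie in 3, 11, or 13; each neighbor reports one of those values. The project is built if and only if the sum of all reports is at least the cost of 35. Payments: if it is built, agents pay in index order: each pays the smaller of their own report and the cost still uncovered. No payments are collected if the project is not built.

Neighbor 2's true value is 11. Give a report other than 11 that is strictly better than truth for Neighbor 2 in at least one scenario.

3

Suppose Neighbor 1 reports 11, Neighbor 3 reports 11 and Neighbor 4 reports 11.
Report 11: project built, pays 11, utility 11 - 11 = 0.
Report 3: project built, pays 3, utility 11 - 3 = 8.
So reporting 3 beats truth here (8 > 0).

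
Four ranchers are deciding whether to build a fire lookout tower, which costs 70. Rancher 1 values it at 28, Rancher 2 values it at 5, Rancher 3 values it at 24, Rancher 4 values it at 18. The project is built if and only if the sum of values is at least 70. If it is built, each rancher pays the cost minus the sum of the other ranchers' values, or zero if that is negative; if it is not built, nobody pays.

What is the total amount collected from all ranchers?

Total value 75 ≥ cost 70, so it is built.
Rancher 1: others sum to 47; max(0, 70 - 47) = 23.
Rancher 2: others sum to 70; max(0, 70 - 70) = 0.
Rancher 3: others sum to 51; max(0, 70 - 51) = 19.
Rancher 4: others sum to 57; max(0, 70 - 57) = 13.
Total collected = 23 + 0 + 19 + 13 = 55.

55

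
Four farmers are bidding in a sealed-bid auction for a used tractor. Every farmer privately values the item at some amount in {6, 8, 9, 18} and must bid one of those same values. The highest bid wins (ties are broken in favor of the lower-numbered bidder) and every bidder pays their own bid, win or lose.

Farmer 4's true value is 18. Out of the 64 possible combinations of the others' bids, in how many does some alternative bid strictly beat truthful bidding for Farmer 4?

45

Others bid (6, 6, 6): truth gives 0; bid 8 gives 10 > 0. Violating.
Others bid (6, 6, 8): truth gives 0; bid 9 gives 9 > 0. Violating.
Others bid (6, 6, 18): truth gives -18; bid 6 gives -6 > -18. Violating.
Others bid (6, 8, 6): truth gives 0; bid 9 gives 9 > 0. Violating.
Others bid (6, 6, 9): truth gives 0; no alternative beats it.
Others bid (6, 8, 9): truth gives 0; no alternative beats it.
(Checking all 64 profiles: 45 have a profitable deviation, 19 do not.)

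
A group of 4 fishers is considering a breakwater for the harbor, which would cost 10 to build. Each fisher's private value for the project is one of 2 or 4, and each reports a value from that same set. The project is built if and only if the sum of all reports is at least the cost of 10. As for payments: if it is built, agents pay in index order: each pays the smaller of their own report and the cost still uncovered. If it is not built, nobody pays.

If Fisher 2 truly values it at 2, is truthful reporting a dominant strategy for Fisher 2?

Yes

Check each profile of the others' reports and compare truth against every alternative report.
Others report (2, 2, 2): truth gives 0, best alternative gives -2.
Others report (2, 2, 4): truth gives 0, best alternative gives -2.
Others report (2, 4, 2): truth gives 0, best alternative gives -2.
Others report (2, 4, 4): truth gives 0, best alternative gives -2.
Others report (4, 2, 2): truth gives 0, best alternative gives -2.
Others report (4, 2, 4): truth gives 0, best alternative gives -2.
(Remaining 2 profiles checked similarly; truth is weakly best in each.)
In every case the truthful report is at least as good as any alternative, so it is a dominant strategy.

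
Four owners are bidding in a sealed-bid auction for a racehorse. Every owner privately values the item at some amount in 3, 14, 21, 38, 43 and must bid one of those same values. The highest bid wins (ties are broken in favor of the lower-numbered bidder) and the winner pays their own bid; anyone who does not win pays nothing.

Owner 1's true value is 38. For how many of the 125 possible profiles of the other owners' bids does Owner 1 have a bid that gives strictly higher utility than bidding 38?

Others bid (3, 3, 3): truth gives 0; bid 3 gives 35 > 0. Violating.
Others bid (3, 3, 14): truth gives 0; bid 14 gives 24 > 0. Violating.
Others bid (3, 3, 21): truth gives 0; bid 21 gives 17 > 0. Violating.
Others bid (3, 14, 3): truth gives 0; bid 14 gives 24 > 0. Violating.
Others bid (3, 3, 38): truth gives 0; no alternative beats it.
Others bid (3, 3, 43): truth gives 0; no alternative beats it.
(Checking all 125 profiles: 27 have a profitable deviation, 98 do not.)

27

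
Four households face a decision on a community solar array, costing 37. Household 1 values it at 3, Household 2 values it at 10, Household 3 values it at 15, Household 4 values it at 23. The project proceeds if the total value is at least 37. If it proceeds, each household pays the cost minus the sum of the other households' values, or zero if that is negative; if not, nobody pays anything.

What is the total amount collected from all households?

Total value 51 ≥ cost 37, so it is built.
Household 1: others sum to 48; max(0, 37 - 48) = 0.
Household 2: others sum to 41; max(0, 37 - 41) = 0.
Household 3: others sum to 36; max(0, 37 - 36) = 1.
Household 4: others sum to 28; max(0, 37 - 28) = 9.
Total collected = 0 + 0 + 1 + 9 = 10.

10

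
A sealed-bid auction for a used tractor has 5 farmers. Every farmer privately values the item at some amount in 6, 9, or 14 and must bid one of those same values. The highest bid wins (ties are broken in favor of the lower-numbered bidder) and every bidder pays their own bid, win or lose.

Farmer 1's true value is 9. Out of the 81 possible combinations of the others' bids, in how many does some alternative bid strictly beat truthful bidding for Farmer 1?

Others bid (6, 6, 6, 6): truth gives 0; bid 6 gives 3 > 0. Violating.
Others bid (6, 6, 6, 14): truth gives -9; bid 14 gives -5 > -9. Violating.
Others bid (6, 6, 9, 14): truth gives -9; bid 14 gives -5 > -9. Violating.
Others bid (6, 6, 14, 6): truth gives -9; bid 14 gives -5 > -9. Violating.
Others bid (6, 6, 6, 9): truth gives 0; no alternative beats it.
Others bid (6, 6, 9, 6): truth gives 0; no alternative beats it.
(Checking all 81 profiles: 66 have a profitable deviation, 15 do not.)

66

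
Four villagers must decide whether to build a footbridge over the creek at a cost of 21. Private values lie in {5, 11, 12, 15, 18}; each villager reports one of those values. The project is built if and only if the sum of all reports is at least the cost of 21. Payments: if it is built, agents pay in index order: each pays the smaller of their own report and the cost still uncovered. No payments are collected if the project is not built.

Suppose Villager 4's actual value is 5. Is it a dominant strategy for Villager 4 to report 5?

Check each profile of the others' reports and compare truth against every alternative report.
Others report (5, 5, 5): truth gives 0, best alternative gives -1.
Others report (5, 5, 11): truth gives 5, best alternative gives 5.
Others report (5, 5, 12): truth gives 5, best alternative gives 5.
Others report (5, 5, 15): truth gives 5, best alternative gives 5.
Others report (5, 5, 18): truth gives 5, best alternative gives 5.
Others report (5, 11, 5): truth gives 5, best alternative gives 5.
(Remaining 119 profiles checked similarly; truth is weakly best in each.)
In every case the truthful report is at least as good as any alternative, so it is a dominant strategy.

Yes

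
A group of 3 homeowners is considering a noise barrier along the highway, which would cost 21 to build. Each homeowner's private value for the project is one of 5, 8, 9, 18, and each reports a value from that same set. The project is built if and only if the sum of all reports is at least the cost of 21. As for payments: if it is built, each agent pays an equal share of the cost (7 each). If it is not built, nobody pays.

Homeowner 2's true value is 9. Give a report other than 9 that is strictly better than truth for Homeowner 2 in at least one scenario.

Suppose Homeowner 1 reports 5 and Homeowner 3 reports 5.
Report 9: project not built, utility 0.
Report 18: project built, pays 7, utility 9 - 7 = 2.
So reporting 18 beats truth here (2 > 0).

18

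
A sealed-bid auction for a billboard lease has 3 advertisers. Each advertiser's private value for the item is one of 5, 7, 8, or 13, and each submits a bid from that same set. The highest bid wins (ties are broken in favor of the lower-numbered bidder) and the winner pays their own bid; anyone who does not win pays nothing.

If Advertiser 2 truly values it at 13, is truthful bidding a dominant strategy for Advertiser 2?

No

Consider the case where Advertiser 1 bids 5 and Advertiser 3 bids 5.
Truthful bid 13: wins, pays 13, utility 13 - 13 = 0.
Bid 7 instead: wins, pays 7, utility 13 - 7 = 6.
Since 6 > 0, bidding 7 is strictly better here, so truthful bidding is not dominant.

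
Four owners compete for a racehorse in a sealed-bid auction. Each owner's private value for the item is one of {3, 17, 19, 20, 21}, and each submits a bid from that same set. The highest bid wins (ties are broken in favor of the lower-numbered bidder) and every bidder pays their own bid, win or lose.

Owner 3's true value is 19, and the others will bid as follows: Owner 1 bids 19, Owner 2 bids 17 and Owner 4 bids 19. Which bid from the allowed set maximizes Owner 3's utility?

20

Bid 3: loses but pays 3, utility -3.
Bid 17: loses but pays 17, utility -17.
Bid 19: loses but pays 19, utility -19.
Bid 20: wins, pays 20, utility 19 - 20 = -1.
Bid 21: wins, pays 21, utility 19 - 21 = -2.
The best choice is 20 with utility -1.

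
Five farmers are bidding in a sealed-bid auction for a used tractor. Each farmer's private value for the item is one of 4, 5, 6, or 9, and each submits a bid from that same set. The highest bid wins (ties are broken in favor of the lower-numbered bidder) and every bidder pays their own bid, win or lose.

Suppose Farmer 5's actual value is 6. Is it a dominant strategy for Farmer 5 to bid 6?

No

Consider the case where Farmer 1 bids 4, Farmer 2 bids 4, Farmer 3 bids 4 and Farmer 4 bids 4.
Truthful bid 6: wins, pays 6, utility 6 - 6 = 0.
Bid 5 instead: wins, pays 5, utility 6 - 5 = 1.
Since 1 > 0, bidding 5 is strictly better here, so truthful bidding is not dominant.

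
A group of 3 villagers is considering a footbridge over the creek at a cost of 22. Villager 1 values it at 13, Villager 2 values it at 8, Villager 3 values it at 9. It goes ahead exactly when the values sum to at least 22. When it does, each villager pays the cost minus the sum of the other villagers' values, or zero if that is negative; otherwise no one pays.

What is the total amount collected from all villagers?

6

Total value 30 ≥ cost 22, so it is built.
Villager 1: others sum to 17; max(0, 22 - 17) = 5.
Villager 2: others sum to 22; max(0, 22 - 22) = 0.
Villager 3: others sum to 21; max(0, 22 - 21) = 1.
Total collected = 5 + 0 + 1 = 6.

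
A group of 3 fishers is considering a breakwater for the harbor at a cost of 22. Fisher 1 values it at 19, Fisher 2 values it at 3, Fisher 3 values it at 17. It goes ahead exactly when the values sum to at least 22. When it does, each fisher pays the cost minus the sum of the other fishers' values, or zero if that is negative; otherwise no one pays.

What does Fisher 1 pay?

Total value 39 ≥ cost 22, so the project is built.
The other fishers' values sum to 20.
Cost minus that sum is 22 - 20 = 2.

2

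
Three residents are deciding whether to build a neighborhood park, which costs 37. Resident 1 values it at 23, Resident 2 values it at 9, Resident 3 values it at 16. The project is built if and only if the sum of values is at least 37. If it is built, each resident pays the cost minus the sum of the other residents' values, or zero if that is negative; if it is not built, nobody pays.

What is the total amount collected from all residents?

17

Total value 48 ≥ cost 37, so it is built.
Resident 1: others sum to 25; max(0, 37 - 25) = 12.
Resident 2: others sum to 39; max(0, 37 - 39) = 0.
Resident 3: others sum to 32; max(0, 37 - 32) = 5.
Total collected = 12 + 0 + 5 = 17.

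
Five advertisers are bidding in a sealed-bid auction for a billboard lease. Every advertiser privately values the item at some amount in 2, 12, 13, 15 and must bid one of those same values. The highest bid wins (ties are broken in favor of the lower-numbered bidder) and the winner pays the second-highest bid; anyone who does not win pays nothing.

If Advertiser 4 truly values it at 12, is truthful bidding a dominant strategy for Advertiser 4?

Check each profile of the others' bids and compare truth against every alternative bid.
Others bid (2, 2, 2, 2): truth gives 10, best alternative gives 10.
Others bid (2, 2, 2, 12): truth gives 0, best alternative gives 0.
Others bid (2, 2, 2, 13): truth gives 0, best alternative gives 0.
Others bid (2, 2, 2, 15): truth gives 0, best alternative gives 0.
Others bid (2, 2, 12, 2): truth gives 0, best alternative gives 0.
Others bid (2, 2, 12, 12): truth gives 0, best alternative gives 0.
(Remaining 250 profiles checked similarly; truth is weakly best in each.)
In every case the truthful bid is at least as good as any alternative, so it is a dominant strategy.

Yes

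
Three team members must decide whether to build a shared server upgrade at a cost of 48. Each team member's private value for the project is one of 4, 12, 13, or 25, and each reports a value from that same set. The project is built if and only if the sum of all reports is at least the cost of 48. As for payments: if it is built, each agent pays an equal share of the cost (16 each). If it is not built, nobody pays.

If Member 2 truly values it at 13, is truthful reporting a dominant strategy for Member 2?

Consider the case where Member 1 reports 12 and Member 3 reports 25.
Truthful report 13: project built, pays 16, utility 13 - 16 = -3.
Report 4 instead: project not built, utility 0.
Since 0 > -3, reporting 4 is strictly better here, so truthful reporting is not dominant.

No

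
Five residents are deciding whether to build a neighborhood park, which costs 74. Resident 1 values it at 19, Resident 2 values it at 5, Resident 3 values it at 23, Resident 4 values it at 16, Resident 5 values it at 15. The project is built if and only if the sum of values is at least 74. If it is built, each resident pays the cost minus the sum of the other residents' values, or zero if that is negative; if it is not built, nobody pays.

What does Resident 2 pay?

1

Total value 78 ≥ cost 74, so the project is built.
The other residents' values sum to 73.
Cost minus that sum is 74 - 73 = 1.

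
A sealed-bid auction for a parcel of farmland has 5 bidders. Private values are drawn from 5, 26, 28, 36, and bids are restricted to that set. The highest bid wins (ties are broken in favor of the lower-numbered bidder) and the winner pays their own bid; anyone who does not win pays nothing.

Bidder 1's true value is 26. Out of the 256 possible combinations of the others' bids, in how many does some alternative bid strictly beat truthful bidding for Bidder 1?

1

Others bid (5, 5, 5, 5): truth gives 0; bid 5 gives 21 > 0. Violating.
Others bid (5, 5, 5, 26): truth gives 0; no alternative beats it.
Others bid (5, 5, 5, 28): truth gives 0; no alternative beats it.
(Checking all 256 profiles: 1 has a profitable deviation, 255 do not.)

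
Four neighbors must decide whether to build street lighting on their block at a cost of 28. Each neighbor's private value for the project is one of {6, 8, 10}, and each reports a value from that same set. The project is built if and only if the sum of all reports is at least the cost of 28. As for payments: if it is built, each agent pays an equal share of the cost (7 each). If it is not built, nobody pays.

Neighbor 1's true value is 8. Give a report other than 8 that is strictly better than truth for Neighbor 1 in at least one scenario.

10

Suppose Neighbor 2 reports 6, Neighbor 3 reports 6 and Neighbor 4 reports 6.
Report 8: project not built, utility 0.
Report 10: project built, pays 7, utility 8 - 7 = 1.
So reporting 10 beats truth here (1 > 0).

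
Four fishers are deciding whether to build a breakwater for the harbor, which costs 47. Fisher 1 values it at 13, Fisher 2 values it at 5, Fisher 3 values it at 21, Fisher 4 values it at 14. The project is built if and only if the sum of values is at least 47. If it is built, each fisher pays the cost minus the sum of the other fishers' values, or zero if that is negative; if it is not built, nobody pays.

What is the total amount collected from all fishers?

30

Total value 53 ≥ cost 47, so it is built.
Fisher 1: others sum to 40; max(0, 47 - 40) = 7.
Fisher 2: others sum to 48; max(0, 47 - 48) = 0.
Fisher 3: others sum to 32; max(0, 47 - 32) = 15.
Fisher 4: others sum to 39; max(0, 47 - 39) = 8.
Total collected = 7 + 0 + 15 + 8 = 30.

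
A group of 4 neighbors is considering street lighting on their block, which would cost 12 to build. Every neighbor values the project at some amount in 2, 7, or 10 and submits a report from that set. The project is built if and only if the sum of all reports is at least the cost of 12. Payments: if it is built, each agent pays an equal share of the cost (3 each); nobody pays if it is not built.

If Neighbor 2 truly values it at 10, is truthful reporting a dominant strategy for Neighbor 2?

Check each profile of the others' reports and compare truth against every alternative report.
Others report (2, 2, 2): truth gives 7, best alternative gives 7.
Others report (2, 2, 7): truth gives 7, best alternative gives 7.
Others report (2, 2, 10): truth gives 7, best alternative gives 7.
Others report (2, 7, 2): truth gives 7, best alternative gives 7.
Others report (2, 7, 7): truth gives 7, best alternative gives 7.
Others report (2, 7, 10): truth gives 7, best alternative gives 7.
(Remaining 21 profiles checked similarly; truth is weakly best in each.)
In every case the truthful report is at least as good as any alternative, so it is a dominant strategy.

Yes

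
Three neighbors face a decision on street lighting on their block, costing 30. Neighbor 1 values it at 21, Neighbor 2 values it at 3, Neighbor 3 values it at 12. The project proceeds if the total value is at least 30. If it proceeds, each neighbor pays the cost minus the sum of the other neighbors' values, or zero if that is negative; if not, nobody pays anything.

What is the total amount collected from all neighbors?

21

Total value 36 ≥ cost 30, so it is built.
Neighbor 1: others sum to 15; max(0, 30 - 15) = 15.
Neighbor 2: others sum to 33; max(0, 30 - 33) = 0.
Neighbor 3: others sum to 24; max(0, 30 - 24) = 6.
Total collected = 15 + 0 + 6 = 21.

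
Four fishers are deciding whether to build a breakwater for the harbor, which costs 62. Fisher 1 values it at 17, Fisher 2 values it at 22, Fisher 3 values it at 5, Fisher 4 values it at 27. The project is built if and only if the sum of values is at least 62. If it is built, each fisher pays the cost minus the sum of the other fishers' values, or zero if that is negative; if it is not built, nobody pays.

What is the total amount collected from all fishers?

Total value 71 ≥ cost 62, so it is built.
Fisher 1: others sum to 54; max(0, 62 - 54) = 8.
Fisher 2: others sum to 49; max(0, 62 - 49) = 13.
Fisher 3: others sum to 66; max(0, 62 - 66) = 0.
Fisher 4: others sum to 44; max(0, 62 - 44) = 18.
Total collected = 8 + 13 + 0 + 18 = 39.

39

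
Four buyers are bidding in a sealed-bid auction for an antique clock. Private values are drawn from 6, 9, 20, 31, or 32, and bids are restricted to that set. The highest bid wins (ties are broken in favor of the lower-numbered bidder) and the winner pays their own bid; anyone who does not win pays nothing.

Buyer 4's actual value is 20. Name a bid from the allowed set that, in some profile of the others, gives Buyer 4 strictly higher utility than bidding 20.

Suppose Buyer 1 bids 6, Buyer 2 bids 6 and Buyer 3 bids 6.
Bid 20: wins, pays 20, utility 20 - 20 = 0.
Bid 9: wins, pays 9, utility 20 - 9 = 11.
So bidding 9 beats truth here (11 > 0).

9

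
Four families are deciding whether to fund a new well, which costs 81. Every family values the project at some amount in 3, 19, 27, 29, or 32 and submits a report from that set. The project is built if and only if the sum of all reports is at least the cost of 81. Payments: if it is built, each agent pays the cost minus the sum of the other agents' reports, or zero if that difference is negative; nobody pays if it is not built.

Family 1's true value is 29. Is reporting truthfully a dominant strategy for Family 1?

Yes

Check each profile of the others' reports and compare truth against every alternative report.
Others report (19, 32, 32): truth gives 29, best alternative gives 29.
Others report (27, 27, 27): truth gives 29, best alternative gives 29.
Others report (27, 27, 29): truth gives 29, best alternative gives 29.
Others report (27, 27, 32): truth gives 29, best alternative gives 29.
Others report (27, 29, 27): truth gives 29, best alternative gives 29.
Others report (27, 29, 29): truth gives 29, best alternative gives 29.
(Remaining 119 profiles checked similarly; truth is weakly best in each.)
In every case the truthful report is at least as good as any alternative, so it is a dominant strategy.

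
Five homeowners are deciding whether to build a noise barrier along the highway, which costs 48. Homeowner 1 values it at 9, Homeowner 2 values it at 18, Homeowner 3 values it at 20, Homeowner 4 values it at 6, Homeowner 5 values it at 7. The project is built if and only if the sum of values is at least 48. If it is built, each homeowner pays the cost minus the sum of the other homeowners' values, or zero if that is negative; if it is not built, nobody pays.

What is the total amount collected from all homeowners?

14

Total value 60 ≥ cost 48, so it is built.
Homeowner 1: others sum to 51; max(0, 48 - 51) = 0.
Homeowner 2: others sum to 42; max(0, 48 - 42) = 6.
Homeowner 3: others sum to 40; max(0, 48 - 40) = 8.
Homeowner 4: others sum to 54; max(0, 48 - 54) = 0.
Homeowner 5: others sum to 53; max(0, 48 - 53) = 0.
Total collected = 0 + 6 + 8 + 0 + 0 = 14.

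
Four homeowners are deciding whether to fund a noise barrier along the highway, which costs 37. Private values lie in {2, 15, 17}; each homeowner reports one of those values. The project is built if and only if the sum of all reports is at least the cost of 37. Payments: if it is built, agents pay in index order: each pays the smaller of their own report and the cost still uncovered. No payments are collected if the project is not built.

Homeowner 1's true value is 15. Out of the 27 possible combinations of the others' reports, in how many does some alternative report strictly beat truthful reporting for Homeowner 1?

11

Others report (2, 17, 17): truth gives 0; report 2 gives 13 > 0. Violating.
Others report (15, 15, 15): truth gives 0; report 2 gives 13 > 0. Violating.
Others report (15, 15, 17): truth gives 0; report 2 gives 13 > 0. Violating.
Others report (15, 17, 15): truth gives 0; report 2 gives 13 > 0. Violating.
Others report (2, 2, 2): truth gives 0; no alternative beats it.
Others report (2, 2, 15): truth gives 0; no alternative beats it.
(Checking all 27 profiles: 11 have a profitable deviation, 16 do not.)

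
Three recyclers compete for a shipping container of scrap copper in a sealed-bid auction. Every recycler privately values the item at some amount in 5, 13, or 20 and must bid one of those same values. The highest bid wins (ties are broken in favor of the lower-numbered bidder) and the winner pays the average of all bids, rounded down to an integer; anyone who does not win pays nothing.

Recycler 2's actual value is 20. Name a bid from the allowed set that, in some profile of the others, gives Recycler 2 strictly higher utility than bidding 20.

Suppose Recycler 1 bids 5 and Recycler 3 bids 5.
Bid 20: wins, pays 10, utility 20 - 10 = 10.
Bid 13: wins, pays 7, utility 20 - 7 = 13.
So bidding 13 beats truth here (13 > 10).

13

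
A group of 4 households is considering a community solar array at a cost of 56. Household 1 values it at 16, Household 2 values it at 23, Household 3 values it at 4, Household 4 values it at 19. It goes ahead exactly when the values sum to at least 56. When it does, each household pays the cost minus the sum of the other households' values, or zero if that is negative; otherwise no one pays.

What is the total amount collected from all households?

Total value 62 ≥ cost 56, so it is built.
Household 1: others sum to 46; max(0, 56 - 46) = 10.
Household 2: others sum to 39; max(0, 56 - 39) = 17.
Household 3: others sum to 58; max(0, 56 - 58) = 0.
Household 4: others sum to 43; max(0, 56 - 43) = 13.
Total collected = 10 + 17 + 0 + 13 = 40.

40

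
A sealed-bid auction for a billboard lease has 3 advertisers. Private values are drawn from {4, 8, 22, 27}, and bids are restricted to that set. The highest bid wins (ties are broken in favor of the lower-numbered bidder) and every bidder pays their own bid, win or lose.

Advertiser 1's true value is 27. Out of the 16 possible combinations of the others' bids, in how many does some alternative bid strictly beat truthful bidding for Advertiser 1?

Others bid (4, 4): truth gives 0; bid 4 gives 23 > 0. Violating.
Others bid (4, 8): truth gives 0; bid 8 gives 19 > 0. Violating.
Others bid (4, 22): truth gives 0; bid 22 gives 5 > 0. Violating.
Others bid (8, 4): truth gives 0; bid 8 gives 19 > 0. Violating.
Others bid (4, 27): truth gives 0; no alternative beats it.
Others bid (8, 27): truth gives 0; no alternative beats it.
(Checking all 16 profiles: 9 have a profitable deviation, 7 do not.)

9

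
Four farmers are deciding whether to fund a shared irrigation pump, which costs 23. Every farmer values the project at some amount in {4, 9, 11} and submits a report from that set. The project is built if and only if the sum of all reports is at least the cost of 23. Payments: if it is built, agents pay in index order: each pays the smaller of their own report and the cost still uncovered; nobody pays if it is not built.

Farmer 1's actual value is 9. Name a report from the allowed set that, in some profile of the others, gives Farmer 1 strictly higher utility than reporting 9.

Suppose Farmer 2 reports 4, Farmer 3 reports 4 and Farmer 4 reports 11.
Report 9: project built, pays 9, utility 9 - 9 = 0.
Report 4: project built, pays 4, utility 9 - 4 = 5.
So reporting 4 beats truth here (5 > 0).

4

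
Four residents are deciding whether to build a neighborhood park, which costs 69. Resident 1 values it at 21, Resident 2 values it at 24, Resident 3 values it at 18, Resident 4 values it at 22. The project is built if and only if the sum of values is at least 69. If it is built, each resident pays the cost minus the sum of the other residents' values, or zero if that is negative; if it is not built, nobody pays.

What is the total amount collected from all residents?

Total value 85 ≥ cost 69, so it is built.
Resident 1: others sum to 64; max(0, 69 - 64) = 5.
Resident 2: others sum to 61; max(0, 69 - 61) = 8.
Resident 3: others sum to 67; max(0, 69 - 67) = 2.
Resident 4: others sum to 63; max(0, 69 - 63) = 6.
Total collected = 5 + 8 + 2 + 6 = 21.

21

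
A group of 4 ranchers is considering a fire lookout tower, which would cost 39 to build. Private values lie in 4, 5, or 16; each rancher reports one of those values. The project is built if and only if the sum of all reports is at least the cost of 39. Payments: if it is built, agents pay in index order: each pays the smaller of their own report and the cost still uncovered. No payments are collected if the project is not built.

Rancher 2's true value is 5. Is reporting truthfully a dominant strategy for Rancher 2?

No

Consider the case where Rancher 1 reports 4, Rancher 3 reports 16 and Rancher 4 reports 16.
Truthful report 5: project built, pays 5, utility 5 - 5 = 0.
Report 4 instead: project built, pays 4, utility 5 - 4 = 1.
Since 1 > 0, reporting 4 is strictly better here, so truthful reporting is not dominant.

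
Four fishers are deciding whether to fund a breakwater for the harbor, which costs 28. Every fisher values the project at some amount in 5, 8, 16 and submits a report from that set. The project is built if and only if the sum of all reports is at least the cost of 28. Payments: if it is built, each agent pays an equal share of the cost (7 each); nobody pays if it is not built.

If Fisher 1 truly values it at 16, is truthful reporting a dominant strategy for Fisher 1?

Check each profile of the others' reports and compare truth against every alternative report.
Others report (5, 5, 5): truth gives 9, best alternative gives 0.
Others report (5, 5, 8): truth gives 9, best alternative gives 0.
Others report (5, 8, 5): truth gives 9, best alternative gives 0.
Others report (8, 5, 5): truth gives 9, best alternative gives 0.
Others report (5, 5, 16): truth gives 9, best alternative gives 9.
Others report (5, 8, 8): truth gives 9, best alternative gives 9.
(Remaining 21 profiles checked similarly; truth is weakly best in each.)
In every case the truthful report is at least as good as any alternative, so it is a dominant strategy.

Yes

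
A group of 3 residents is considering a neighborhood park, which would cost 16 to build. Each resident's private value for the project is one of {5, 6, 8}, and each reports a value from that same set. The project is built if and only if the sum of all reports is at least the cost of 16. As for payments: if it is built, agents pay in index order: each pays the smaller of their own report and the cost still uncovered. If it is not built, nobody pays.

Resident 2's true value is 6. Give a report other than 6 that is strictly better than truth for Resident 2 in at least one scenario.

5

Suppose Resident 1 reports 5 and Resident 3 reports 6.
Report 6: project built, pays 6, utility 6 - 6 = 0.
Report 5: project built, pays 5, utility 6 - 5 = 1.
So reporting 5 beats truth here (1 > 0).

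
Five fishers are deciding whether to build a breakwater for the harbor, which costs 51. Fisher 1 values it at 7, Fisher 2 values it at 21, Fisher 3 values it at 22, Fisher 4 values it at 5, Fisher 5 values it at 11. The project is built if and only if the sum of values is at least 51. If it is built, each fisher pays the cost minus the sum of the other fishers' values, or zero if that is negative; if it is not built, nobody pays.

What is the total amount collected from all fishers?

13

Total value 66 ≥ cost 51, so it is built.
Fisher 1: others sum to 59; max(0, 51 - 59) = 0.
Fisher 2: others sum to 45; max(0, 51 - 45) = 6.
Fisher 3: others sum to 44; max(0, 51 - 44) = 7.
Fisher 4: others sum to 61; max(0, 51 - 61) = 0.
Fisher 5: others sum to 55; max(0, 51 - 55) = 0.
Total collected = 0 + 6 + 7 + 0 + 0 = 13.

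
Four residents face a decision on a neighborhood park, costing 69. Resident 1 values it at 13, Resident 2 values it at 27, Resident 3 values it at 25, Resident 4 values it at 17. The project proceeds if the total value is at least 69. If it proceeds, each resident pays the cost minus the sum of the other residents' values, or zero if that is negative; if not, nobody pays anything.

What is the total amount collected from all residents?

30

Total value 82 ≥ cost 69, so it is built.
Resident 1: others sum to 69; max(0, 69 - 69) = 0.
Resident 2: others sum to 55; max(0, 69 - 55) = 14.
Resident 3: others sum to 57; max(0, 69 - 57) = 12.
Resident 4: others sum to 65; max(0, 69 - 65) = 4.
Total collected = 0 + 14 + 12 + 4 = 30.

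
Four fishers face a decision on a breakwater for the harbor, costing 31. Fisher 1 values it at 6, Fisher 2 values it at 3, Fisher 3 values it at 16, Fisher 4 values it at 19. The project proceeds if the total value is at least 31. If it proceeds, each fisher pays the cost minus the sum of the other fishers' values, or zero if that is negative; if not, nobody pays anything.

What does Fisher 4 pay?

6

Total value 44 ≥ cost 31, so the project is built.
The other fishers' values sum to 25.
Cost minus that sum is 31 - 25 = 6.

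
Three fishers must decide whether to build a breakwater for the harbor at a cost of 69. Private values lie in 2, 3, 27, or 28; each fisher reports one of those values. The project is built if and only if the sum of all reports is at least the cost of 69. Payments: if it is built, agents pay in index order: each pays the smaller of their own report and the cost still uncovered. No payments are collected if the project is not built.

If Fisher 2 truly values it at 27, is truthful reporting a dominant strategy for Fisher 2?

Check each profile of the others' reports and compare truth against every alternative report.
Others report (2, 2): truth gives 0, best alternative gives 0.
Others report (2, 3): truth gives 0, best alternative gives 0.
Others report (2, 27): truth gives 0, best alternative gives 0.
Others report (2, 28): truth gives 0, best alternative gives 0.
Others report (3, 2): truth gives 0, best alternative gives 0.
Others report (3, 3): truth gives 0, best alternative gives 0.
(Remaining 10 profiles checked similarly; truth is weakly best in each.)
In every case the truthful report is at least as good as any alternative, so it is a dominant strategy.

Yes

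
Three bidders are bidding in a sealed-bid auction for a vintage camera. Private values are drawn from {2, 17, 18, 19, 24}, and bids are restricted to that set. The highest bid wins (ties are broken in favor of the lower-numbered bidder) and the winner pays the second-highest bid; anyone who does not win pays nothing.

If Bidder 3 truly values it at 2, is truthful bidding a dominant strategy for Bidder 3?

Yes

Check each profile of the others' bids and compare truth against every alternative bid.
Others bid (2, 2): truth gives 0, best alternative gives 0.
Others bid (2, 17): truth gives 0, best alternative gives 0.
Others bid (2, 18): truth gives 0, best alternative gives 0.
Others bid (2, 19): truth gives 0, best alternative gives 0.
Others bid (2, 24): truth gives 0, best alternative gives 0.
Others bid (17, 2): truth gives 0, best alternative gives 0.
(Remaining 19 profiles checked similarly; truth is weakly best in each.)
In every case the truthful bid is at least as good as any alternative, so it is a dominant strategy.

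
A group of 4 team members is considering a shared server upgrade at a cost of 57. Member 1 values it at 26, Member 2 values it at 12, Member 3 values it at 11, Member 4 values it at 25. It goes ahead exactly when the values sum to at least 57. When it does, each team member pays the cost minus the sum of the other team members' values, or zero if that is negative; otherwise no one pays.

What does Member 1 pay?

Total value 74 ≥ cost 57, so the project is built.
The other team members' values sum to 48.
Cost minus that sum is 57 - 48 = 9.

9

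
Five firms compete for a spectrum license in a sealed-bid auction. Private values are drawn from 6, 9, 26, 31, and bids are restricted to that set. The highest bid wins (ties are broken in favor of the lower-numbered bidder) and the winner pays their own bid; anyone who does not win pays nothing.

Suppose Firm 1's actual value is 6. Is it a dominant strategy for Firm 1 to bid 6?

Yes

Check each profile of the others' bids and compare truth against every alternative bid.
Others bid (6, 6, 6, 6): truth gives 0, best alternative gives -3.
Others bid (6, 6, 6, 9): truth gives 0, best alternative gives -3.
Others bid (6, 6, 9, 6): truth gives 0, best alternative gives -3.
Others bid (6, 6, 9, 9): truth gives 0, best alternative gives -3.
Others bid (6, 9, 6, 6): truth gives 0, best alternative gives -3.
Others bid (6, 9, 6, 9): truth gives 0, best alternative gives -3.
(Remaining 250 profiles checked similarly; truth is weakly best in each.)
In every case the truthful bid is at least as good as any alternative, so it is a dominant strategy.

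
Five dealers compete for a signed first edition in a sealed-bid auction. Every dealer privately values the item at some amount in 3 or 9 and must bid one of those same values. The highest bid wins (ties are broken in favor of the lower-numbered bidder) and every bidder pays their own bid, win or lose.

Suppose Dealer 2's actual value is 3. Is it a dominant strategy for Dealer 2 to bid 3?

Check each profile of the others' bids and compare truth against every alternative bid.
Others bid (9, 3, 3, 3): truth gives -3, best alternative gives -9.
Others bid (9, 3, 3, 9): truth gives -3, best alternative gives -9.
Others bid (9, 3, 9, 3): truth gives -3, best alternative gives -9.
Others bid (9, 3, 9, 9): truth gives -3, best alternative gives -9.
Others bid (9, 9, 3, 3): truth gives -3, best alternative gives -9.
Others bid (9, 9, 3, 9): truth gives -3, best alternative gives -9.
(Remaining 10 profiles checked similarly; truth is weakly best in each.)
In every case the truthful bid is at least as good as any alternative, so it is a dominant strategy.

Yes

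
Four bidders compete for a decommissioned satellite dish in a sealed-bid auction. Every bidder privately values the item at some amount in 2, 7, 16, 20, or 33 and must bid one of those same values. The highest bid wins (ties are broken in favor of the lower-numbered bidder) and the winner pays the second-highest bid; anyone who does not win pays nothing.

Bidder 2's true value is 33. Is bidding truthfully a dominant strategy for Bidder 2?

Check each profile of the others' bids and compare truth against every alternative bid.
Others bid (20, 2, 2): truth gives 13, best alternative gives 0.
Others bid (20, 2, 7): truth gives 13, best alternative gives 0.
Others bid (20, 2, 16): truth gives 13, best alternative gives 0.
Others bid (20, 2, 20): truth gives 13, best alternative gives 0.
Others bid (20, 7, 2): truth gives 13, best alternative gives 0.
Others bid (20, 7, 7): truth gives 13, best alternative gives 0.
(Remaining 119 profiles checked similarly; truth is weakly best in each.)
In every case the truthful bid is at least as good as any alternative, so it is a dominant strategy.

Yes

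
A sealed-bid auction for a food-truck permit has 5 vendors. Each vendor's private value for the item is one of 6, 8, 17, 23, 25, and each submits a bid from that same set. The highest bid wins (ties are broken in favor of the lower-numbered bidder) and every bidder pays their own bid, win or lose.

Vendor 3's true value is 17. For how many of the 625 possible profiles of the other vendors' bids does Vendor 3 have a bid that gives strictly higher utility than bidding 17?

593

Others bid (6, 6, 6, 6): truth gives 0; bid 8 gives 9 > 0. Violating.
Others bid (6, 6, 6, 8): truth gives 0; bid 8 gives 9 > 0. Violating.
Others bid (6, 6, 6, 23): truth gives -17; bid 6 gives -6 > -17. Violating.
Others bid (6, 6, 6, 25): truth gives -17; bid 6 gives -6 > -17. Violating.
Others bid (6, 6, 6, 17): truth gives 0; no alternative beats it.
Others bid (6, 6, 8, 17): truth gives 0; no alternative beats it.
(Checking all 625 profiles: 593 have a profitable deviation, 32 do not.)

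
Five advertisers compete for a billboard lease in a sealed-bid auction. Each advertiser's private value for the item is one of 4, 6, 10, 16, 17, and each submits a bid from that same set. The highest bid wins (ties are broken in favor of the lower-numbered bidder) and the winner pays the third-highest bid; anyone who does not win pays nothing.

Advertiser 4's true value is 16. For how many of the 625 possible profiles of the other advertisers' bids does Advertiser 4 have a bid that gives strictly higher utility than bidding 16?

Others bid (4, 4, 4, 17): truth gives 0; bid 17 gives 12 > 0. Violating.
Others bid (4, 4, 6, 17): truth gives 0; bid 17 gives 10 > 0. Violating.
Others bid (4, 4, 10, 17): truth gives 0; bid 17 gives 6 > 0. Violating.
Others bid (4, 4, 16, 4): truth gives 0; bid 17 gives 12 > 0. Violating.
Others bid (4, 4, 4, 4): truth gives 12; no alternative beats it.
Others bid (4, 4, 4, 6): truth gives 12; no alternative beats it.
(Checking all 625 profiles: 108 have a profitable deviation, 517 do not.)

108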